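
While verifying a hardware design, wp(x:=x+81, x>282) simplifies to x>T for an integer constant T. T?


Formula: wp(x:=E, P) = P[E/x] (substitute E for x in postcondition)
Step 1: Postcondition: x>282
Step 2: Substitute x+81 for x: x+81>282
Step 3: Solve for x: x > 282-81 = 201

201


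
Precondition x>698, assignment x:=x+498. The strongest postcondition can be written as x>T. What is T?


Formula: sp(P, x:=E) = exists old_x. (x = E[old_x/x]) AND P[old_x/x] (old_x is the value of x before the assignment; eliminate old_x by solving x = E[old_x/x] for old_x)
Step 1: Precondition P: x>698, i.e. old_x > 698
Step 2: Assignment gives x = old_x + 498, so old_x = x - 498
Step 3: Substitute into P: x - 498 > 698
Step 4: Simplify: x > 698+498 = 1196

1196


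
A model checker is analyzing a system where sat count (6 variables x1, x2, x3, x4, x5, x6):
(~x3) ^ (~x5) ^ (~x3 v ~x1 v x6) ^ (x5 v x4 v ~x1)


CNF with 4 clauses over 6 vars (64 assignments).
An assignment satisfies CNF iff every clause has >=1 true literal.
Check each row (bits = x1,x2,x3,x4,x5,x6; clause T/F shown):
  row 0 [000000]: clauses=TTTT -> 1
  row 1 [000001]: clauses=TTTT -> 1
  row 2 [000010]: clauses=TFTT -> 0
  row 3 [000011]: clauses=TFTT -> 0
  row 4 [000100]: clauses=TTTT -> 1
  (every remaining row is evaluated the same way; all 64 results are listed next)
Full result column, 8 rows per line (x1,x2,x3 fixed per line; x4,x5,x6 runs 000..111 left to right):
  rows 0-7 [x1,x2,x3=000]: 11001100  (ones: 4)
  rows 8-15 [x1,x2,x3=001]: 00000000  (ones: 0)
  rows 16-23 [x1,x2,x3=010]: 11001100  (ones: 4)
  rows 24-31 [x1,x2,x3=011]: 00000000  (ones: 0)
  rows 32-39 [x1,x2,x3=100]: 00001100  (ones: 2)
  rows 40-47 [x1,x2,x3=101]: 00000000  (ones: 0)
  rows 48-55 [x1,x2,x3=110]: 00001100  (ones: 2)
  rows 56-63 [x1,x2,x3=111]: 00000000  (ones: 0)
Satisfying assignments = 4+0+4+0+2+0+2+0 = 12

12


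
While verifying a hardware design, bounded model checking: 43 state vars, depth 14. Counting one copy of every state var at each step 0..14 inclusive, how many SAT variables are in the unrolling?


BMC unrolls to depth k, creating one copy of each state var for steps 0..k.
Step count = 14 + 1 = 15 (steps 0 through 14)
Vars per step = 43
Total = 43 * 15 = 645

645


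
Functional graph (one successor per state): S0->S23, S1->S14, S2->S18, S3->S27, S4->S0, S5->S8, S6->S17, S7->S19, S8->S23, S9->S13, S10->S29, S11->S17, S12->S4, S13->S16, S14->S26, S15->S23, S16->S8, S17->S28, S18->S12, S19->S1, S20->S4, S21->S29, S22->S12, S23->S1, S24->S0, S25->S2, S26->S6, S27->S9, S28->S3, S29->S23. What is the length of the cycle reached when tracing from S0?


Trace from S0 until a state repeats:
  S0 -> S23 -> S1 -> S14 -> S26 -> S6 -> S17 -> S28 -> S3 -> S27 -> S9 -> S13 -> S16 -> S8 -> S23
S23 first seen at step 1, revisited at step 14.
Cycle length = 14 - 1 = 13

13


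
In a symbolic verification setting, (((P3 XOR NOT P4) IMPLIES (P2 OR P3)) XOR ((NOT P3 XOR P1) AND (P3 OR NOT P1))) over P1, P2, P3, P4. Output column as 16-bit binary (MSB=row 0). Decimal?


Formula: (((P3 XOR NOT P4) IMPLIES (P2 OR P3)) XOR ((NOT P3 XOR P1) AND (P3 OR NOT P1))) over P1, P2, P3, P4 (16 rows)
Evaluate each row (bits = P1,P2,P3,P4, MSB first):
  row 0 [0000]: (((0 XOR NOT 0) IMPLIES (0 OR 0)) XOR ((NOT 0 XOR 0) AND (0 OR NOT 0))) -> 1
  row 1 [0001]: (((0 XOR NOT 1) IMPLIES (0 OR 0)) XOR ((NOT 0 XOR 0) AND (0 OR NOT 0))) -> 0
  row 2 [0010]: (((1 XOR NOT 0) IMPLIES (0 OR 1)) XOR ((NOT 1 XOR 0) AND (1 OR NOT 0))) -> 1
  row 3 [0011]: (((1 XOR NOT 1) IMPLIES (0 OR 1)) XOR ((NOT 1 XOR 0) AND (1 OR NOT 0))) -> 1
  row 4 [0100]: (((0 XOR NOT 0) IMPLIES (1 OR 0)) XOR ((NOT 0 XOR 0) AND (0 OR NOT 0))) -> 0
  row 5 [0101]: (((0 XOR NOT 1) IMPLIES (1 OR 0)) XOR ((NOT 0 XOR 0) AND (0 OR NOT 0))) -> 0
  row 6 [0110]: (((1 XOR NOT 0) IMPLIES (1 OR 1)) XOR ((NOT 1 XOR 0) AND (1 OR NOT 0))) -> 1
  row 7 [0111]: (((1 XOR NOT 1) IMPLIES (1 OR 1)) XOR ((NOT 1 XOR 0) AND (1 OR NOT 0))) -> 1
  row 8 [1000]: (((0 XOR NOT 0) IMPLIES (0 OR 0)) XOR ((NOT 0 XOR 1) AND (0 OR NOT 1))) -> 0
  row 9 [1001]: (((0 XOR NOT 1) IMPLIES (0 OR 0)) XOR ((NOT 0 XOR 1) AND (0 OR NOT 1))) -> 1
  row 10 [1010]: (((1 XOR NOT 0) IMPLIES (0 OR 1)) XOR ((NOT 1 XOR 1) AND (1 OR NOT 1))) -> 0
  row 11 [1011]: (((1 XOR NOT 1) IMPLIES (0 OR 1)) XOR ((NOT 1 XOR 1) AND (1 OR NOT 1))) -> 0
  row 12 [1100]: (((0 XOR NOT 0) IMPLIES (1 OR 0)) XOR ((NOT 0 XOR 1) AND (0 OR NOT 1))) -> 1
  row 13 [1101]: (((0 XOR NOT 1) IMPLIES (1 OR 0)) XOR ((NOT 0 XOR 1) AND (0 OR NOT 1))) -> 1
  row 14 [1110]: (((1 XOR NOT 0) IMPLIES (1 OR 1)) XOR ((NOT 1 XOR 1) AND (1 OR NOT 1))) -> 0
  row 15 [1111]: (((1 XOR NOT 1) IMPLIES (1 OR 1)) XOR ((NOT 1 XOR 1) AND (1 OR NOT 1))) -> 0
Full result column, 4 rows per line (P1,P2 fixed per line; P3,P4 runs 00..11 left to right):
  rows 0-3 [P1,P2=00]: 1011  = hex B
  rows 4-7 [P1,P2=01]: 0011  = hex 3
  rows 8-11 [P1,P2=10]: 0100  = hex 4
  rows 12-15 [P1,P2=11]: 1100  = hex C
Output column (row 0 .. row 15) = 1011001101001100
Output column grouped in 4s = 1011 0011 0100 1100 = 0xB34C
Convert to decimal digit by digit (value = value*16 + digit):
  B -> 11
  11*16 + 3 = 179
  179*16 + 4 = 2868
  2868*16 + 12 (C) = 45900
Decimal = 45900

45900


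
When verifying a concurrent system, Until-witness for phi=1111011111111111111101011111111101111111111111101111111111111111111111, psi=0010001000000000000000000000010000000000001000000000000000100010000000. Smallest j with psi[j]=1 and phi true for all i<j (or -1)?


(phi U psi) at 0: need smallest j with psi[j]=1 and phi[i]=1 for all i in [0,j).
Scan from step 0:
  step 0: phi=1, psi=0 -> continue
  step 1: phi=1, psi=0 -> continue
  step 2: psi=1 and phi held for [0,2) -> witness found
Witness step = 2

2


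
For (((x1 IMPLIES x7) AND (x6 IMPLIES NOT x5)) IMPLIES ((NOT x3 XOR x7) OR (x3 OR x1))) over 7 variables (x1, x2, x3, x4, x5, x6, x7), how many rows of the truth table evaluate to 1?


Formula: (((x1 IMPLIES x7) AND (x6 IMPLIES NOT x5)) IMPLIES ((NOT x3 XOR x7) OR (x3 OR x1))) over 7 vars (128 rows)
Evaluate each row (x1, x2, x3, x4, x5, x6, x7 as bits, MSB first):
  row 0 [0000000]: (((0 IMPLIES 0) AND (0 IMPLIES NOT 0)) IMPLIES ((NOT 0 XOR 0) OR (0 OR 0))) -> 1
  row 1 [0000001]: (((0 IMPLIES 1) AND (0 IMPLIES NOT 0)) IMPLIES ((NOT 0 XOR 1) OR (0 OR 0))) -> 0
  row 2 [0000010]: (((0 IMPLIES 0) AND (1 IMPLIES NOT 0)) IMPLIES ((NOT 0 XOR 0) OR (0 OR 0))) -> 1
  row 3 [0000011]: (((0 IMPLIES 1) AND (1 IMPLIES NOT 0)) IMPLIES ((NOT 0 XOR 1) OR (0 OR 0))) -> 0
  row 4 [0000100]: (((0 IMPLIES 0) AND (0 IMPLIES NOT 1)) IMPLIES ((NOT 0 XOR 0) OR (0 OR 0))) -> 1
  (every remaining row is evaluated the same way; all 128 results are listed next)
Full result column, 8 rows per line (x1,x2,x3,x4 fixed per line; x5,x6,x7 runs 000..111 left to right):
  rows 0-7 [x1,x2,x3,x4=0000]: 10101011  (ones: 5)
  rows 8-15 [x1,x2,x3,x4=0001]: 10101011  (ones: 5)
  rows 16-23 [x1,x2,x3,x4=0010]: 11111111  (ones: 8)
  rows 24-31 [x1,x2,x3,x4=0011]: 11111111  (ones: 8)
  rows 32-39 [x1,x2,x3,x4=0100]: 10101011  (ones: 5)
  rows 40-47 [x1,x2,x3,x4=0101]: 10101011  (ones: 5)
  rows 48-55 [x1,x2,x3,x4=0110]: 11111111  (ones: 8)
  rows 56-63 [x1,x2,x3,x4=0111]: 11111111  (ones: 8)
  rows 64-71 [x1,x2,x3,x4=1000]: 11111111  (ones: 8)
  rows 72-79 [x1,x2,x3,x4=1001]: 11111111  (ones: 8)
  rows 80-87 [x1,x2,x3,x4=1010]: 11111111  (ones: 8)
  rows 88-95 [x1,x2,x3,x4=1011]: 11111111  (ones: 8)
  rows 96-103 [x1,x2,x3,x4=1100]: 11111111  (ones: 8)
  rows 104-111 [x1,x2,x3,x4=1101]: 11111111  (ones: 8)
  rows 112-119 [x1,x2,x3,x4=1110]: 11111111  (ones: 8)
  rows 120-127 [x1,x2,x3,x4=1111]: 11111111  (ones: 8)
Count of 1-rows = 5+5+8+8+5+5+8+8+8+8+8+8+8+8+8+8 = 116

116


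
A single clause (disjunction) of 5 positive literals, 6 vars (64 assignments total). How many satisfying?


Step 1: Total=2^6=64
Step 2: Unsat when all 5 false: 2^1=2
Step 3: Sat=64-2=62

62


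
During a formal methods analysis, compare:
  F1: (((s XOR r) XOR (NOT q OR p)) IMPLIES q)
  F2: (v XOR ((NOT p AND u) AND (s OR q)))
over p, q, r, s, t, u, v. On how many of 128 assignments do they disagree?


F1 = (((s XOR r) XOR (NOT q OR p)) IMPLIES q)
F2 = (v XOR ((NOT p AND u) AND (s OR q)))
Evaluate both on each of 128 rows (bits = p,q,r,s,t,u,v):
  row 0 [0000000]: F1=0 F2=0 -> 0
  row 1 [0000001]: F1=0 F2=1 (differ) -> 1
  row 2 [0000010]: F1=0 F2=0 -> 0
  row 3 [0000011]: F1=0 F2=1 (differ) -> 1
  row 4 [0000100]: F1=0 F2=0 -> 0
  (every remaining row is evaluated the same way; all 128 results are listed next)
Full result column, 8 rows per line (p,q,r,s fixed per line; t,u,v runs 000..111 left to right):
  rows 0-7 [p,q,r,s=0000]: 01010101  (ones: 4)
  rows 8-15 [p,q,r,s=0001]: 10011001  (ones: 4)
  rows 16-23 [p,q,r,s=0010]: 10101010  (ones: 4)
  rows 24-31 [p,q,r,s=0011]: 01100110  (ones: 4)
  rows 32-39 [p,q,r,s=0100]: 10011001  (ones: 4)
  rows 40-47 [p,q,r,s=0101]: 10011001  (ones: 4)
  rows 48-55 [p,q,r,s=0110]: 10011001  (ones: 4)
  rows 56-63 [p,q,r,s=0111]: 10011001  (ones: 4)
  rows 64-71 [p,q,r,s=1000]: 01010101  (ones: 4)
  rows 72-79 [p,q,r,s=1001]: 10101010  (ones: 4)
  rows 80-87 [p,q,r,s=1010]: 10101010  (ones: 4)
  rows 88-95 [p,q,r,s=1011]: 01010101  (ones: 4)
  rows 96-103 [p,q,r,s=1100]: 10101010  (ones: 4)
  rows 104-111 [p,q,r,s=1101]: 10101010  (ones: 4)
  rows 112-119 [p,q,r,s=1110]: 10101010  (ones: 4)
  rows 120-127 [p,q,r,s=1111]: 10101010  (ones: 4)
Disagreements = 4+4+4+4+4+4+4+4+4+4+4+4+4+4+4+4 = 64

64


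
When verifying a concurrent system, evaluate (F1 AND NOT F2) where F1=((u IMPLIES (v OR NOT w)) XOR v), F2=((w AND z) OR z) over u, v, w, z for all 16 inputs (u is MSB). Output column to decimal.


F1 = ((u IMPLIES (v OR NOT w)) XOR v)
F2 = ((w AND z) OR z)
Counterexample to F1=>F2 is where F1=1 and F2=0.
Evaluate each row (bits = u,v,w,z, MSB first):
  row 0 [0000]: F1=1 F2=0 -> F1&~F2 -> 1
  row 1 [0001]: F1=1 F2=1 -> F1&~F2 -> 0
  row 2 [0010]: F1=1 F2=0 -> F1&~F2 -> 1
  row 3 [0011]: F1=1 F2=1 -> F1&~F2 -> 0
  row 4 [0100]: F1=0 F2=0 -> F1&~F2 -> 0
  row 5 [0101]: F1=0 F2=1 -> F1&~F2 -> 0
  row 6 [0110]: F1=0 F2=0 -> F1&~F2 -> 0
  row 7 [0111]: F1=0 F2=1 -> F1&~F2 -> 0
  row 8 [1000]: F1=1 F2=0 -> F1&~F2 -> 1
  row 9 [1001]: F1=1 F2=1 -> F1&~F2 -> 0
  row 10 [1010]: F1=0 F2=0 -> F1&~F2 -> 0
  row 11 [1011]: F1=0 F2=1 -> F1&~F2 -> 0
  row 12 [1100]: F1=0 F2=0 -> F1&~F2 -> 0
  row 13 [1101]: F1=0 F2=1 -> F1&~F2 -> 0
  row 14 [1110]: F1=0 F2=0 -> F1&~F2 -> 0
  row 15 [1111]: F1=0 F2=1 -> F1&~F2 -> 0
Full result column, 4 rows per line (u,v fixed per line; w,z runs 00..11 left to right):
  rows 0-3 [u,v=00]: 1010  = hex A
  rows 4-7 [u,v=01]: 0000  = hex 0
  rows 8-11 [u,v=10]: 1000  = hex 8
  rows 12-15 [u,v=11]: 0000  = hex 0
Counterexample vector (row 0 .. row 15) = 1010000010000000
Output column grouped in 4s = 1010 0000 1000 0000 = 0xA080
Convert to decimal digit by digit (value = value*16 + digit):
  A -> 10
  10*16 + 0 = 160
  160*16 + 8 = 2568
  2568*16 + 0 = 41088
Decimal = 41088

41088


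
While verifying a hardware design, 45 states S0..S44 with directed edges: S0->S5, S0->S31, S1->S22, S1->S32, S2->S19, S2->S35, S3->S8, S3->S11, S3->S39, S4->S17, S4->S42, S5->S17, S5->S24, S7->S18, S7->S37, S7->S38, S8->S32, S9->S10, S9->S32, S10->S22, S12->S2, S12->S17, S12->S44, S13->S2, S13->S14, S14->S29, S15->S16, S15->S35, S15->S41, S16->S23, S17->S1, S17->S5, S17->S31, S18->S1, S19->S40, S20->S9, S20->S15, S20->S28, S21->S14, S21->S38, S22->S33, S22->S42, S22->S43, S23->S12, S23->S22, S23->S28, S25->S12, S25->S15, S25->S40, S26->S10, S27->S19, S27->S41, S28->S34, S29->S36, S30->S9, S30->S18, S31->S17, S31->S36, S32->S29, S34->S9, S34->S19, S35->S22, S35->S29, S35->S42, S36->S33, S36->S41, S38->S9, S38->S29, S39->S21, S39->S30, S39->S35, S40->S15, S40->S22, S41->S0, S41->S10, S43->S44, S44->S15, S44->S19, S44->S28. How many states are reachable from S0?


BFS from S0:
  layer 0: {S0}
  layer 1: {S5, S31}
  layer 2: {S17, S24, S36}
  layer 3: {S1, S33, S41}
  layer 4: {S10, S22, S32}
  layer 5: {S29, S42, S43}
  layer 6: {S44}
  layer 7: {S15, S19, S28}
  layer 8: {S16, S34, S35, S40}
  layer 9: {S9, S23}
  layer 10: {S12}
  layer 11: {S2}
Reachable set: {S0, S1, S2, S5, S9, S10, S12, S15, S16, S17, S19, S22, S23, S24, S28, S29, S31, S32, S33, S34, S35, S36, S40, S41, S42, S43, S44}
Count = 27

27


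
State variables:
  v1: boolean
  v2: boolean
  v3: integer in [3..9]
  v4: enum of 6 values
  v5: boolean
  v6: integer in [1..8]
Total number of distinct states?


State space = product of domain sizes of all variables.
Domain sizes:
  v1 (boolean): 2
  v2 (boolean): 2
  v3 (integer in [3..9]): 7
  v4 (enum of 6 values): 6
  v5 (boolean): 2
  v6 (integer in [1..8]): 8
Product = 2 * 2 * 7 * 6 * 2 * 8 = 2688

2688


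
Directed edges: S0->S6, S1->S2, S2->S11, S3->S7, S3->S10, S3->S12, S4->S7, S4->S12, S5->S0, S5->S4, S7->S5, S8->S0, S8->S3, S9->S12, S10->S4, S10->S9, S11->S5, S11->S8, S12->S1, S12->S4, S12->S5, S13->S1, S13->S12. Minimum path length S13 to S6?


BFS layer-by-layer from S13:
  dist 0: {S13}
  dist 1: {S1, S12}
  dist 2: {S2, S4, S5}
  dist 3: {S0, S7, S11}
  dist 4: {S6, S8}
  -> S6 reached at distance 4
Shortest path length = 4

4


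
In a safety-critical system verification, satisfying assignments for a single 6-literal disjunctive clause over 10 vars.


Step 1: Total=2^10=1024
Step 2: Unsat when all 6 false: 2^4=16
Step 3: Sat=1024-16=1008

1008


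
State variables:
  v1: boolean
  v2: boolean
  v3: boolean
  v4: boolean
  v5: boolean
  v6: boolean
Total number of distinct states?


State space = product of domain sizes of all variables.
Domain sizes:
  v1 (boolean): 2
  v2 (boolean): 2
  v3 (boolean): 2
  v4 (boolean): 2
  v5 (boolean): 2
  v6 (boolean): 2
Product = 2 * 2 * 2 * 2 * 2 * 2 = 64

64


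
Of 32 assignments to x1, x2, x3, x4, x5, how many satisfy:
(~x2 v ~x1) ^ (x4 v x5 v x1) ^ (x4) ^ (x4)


CNF with 4 clauses over 5 vars (32 assignments).
An assignment satisfies CNF iff every clause has >=1 true literal.
Check each row (bits = x1,x2,x3,x4,x5; clause T/F shown):
  row 0 [00000]: clauses=TFFF -> 0
  row 1 [00001]: clauses=TTFF -> 0
  row 2 [00010]: clauses=TTTT -> 1
  row 3 [00011]: clauses=TTTT -> 1
  row 4 [00100]: clauses=TFFF -> 0
  row 5 [00101]: clauses=TTFF -> 0
  row 6 [00110]: clauses=TTTT -> 1
  row 7 [00111]: clauses=TTTT -> 1
  row 8 [01000]: clauses=TFFF -> 0
  row 9 [01001]: clauses=TTFF -> 0
  row 10 [01010]: clauses=TTTT -> 1
  row 11 [01011]: clauses=TTTT -> 1
  row 12 [01100]: clauses=TFFF -> 0
  row 13 [01101]: clauses=TTFF -> 0
  row 14 [01110]: clauses=TTTT -> 1
  row 15 [01111]: clauses=TTTT -> 1
  row 16 [10000]: clauses=TTFF -> 0
  row 17 [10001]: clauses=TTFF -> 0
  row 18 [10010]: clauses=TTTT -> 1
  row 19 [10011]: clauses=TTTT -> 1
  row 20 [10100]: clauses=TTFF -> 0
  row 21 [10101]: clauses=TTFF -> 0
  row 22 [10110]: clauses=TTTT -> 1
  row 23 [10111]: clauses=TTTT -> 1
  row 24 [11000]: clauses=FTFF -> 0
  row 25 [11001]: clauses=FTFF -> 0
  row 26 [11010]: clauses=FTTT -> 0
  row 27 [11011]: clauses=FTTT -> 0
  row 28 [11100]: clauses=FTFF -> 0
  row 29 [11101]: clauses=FTFF -> 0
  row 30 [11110]: clauses=FTTT -> 0
  row 31 [11111]: clauses=FTTT -> 0
Full result column, 8 rows per line (x1,x2 fixed per line; x3,x4,x5 runs 000..111 left to right):
  rows 0-7 [x1,x2=00]: 00110011  (ones: 4)
  rows 8-15 [x1,x2=01]: 00110011  (ones: 4)
  rows 16-23 [x1,x2=10]: 00110011  (ones: 4)
  rows 24-31 [x1,x2=11]: 00000000  (ones: 0)
Satisfying assignments = 4+4+4+0 = 12

12


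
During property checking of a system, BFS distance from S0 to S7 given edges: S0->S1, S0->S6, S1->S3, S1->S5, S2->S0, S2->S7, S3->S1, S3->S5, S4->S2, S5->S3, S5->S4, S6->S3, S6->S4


BFS layer-by-layer from S0:
  dist 0: {S0}
  dist 1: {S1, S6}
  dist 2: {S3, S4, S5}
  dist 3: {S2}
  dist 4: {S7}
  -> S7 reached at distance 4
Shortest path length = 4

4


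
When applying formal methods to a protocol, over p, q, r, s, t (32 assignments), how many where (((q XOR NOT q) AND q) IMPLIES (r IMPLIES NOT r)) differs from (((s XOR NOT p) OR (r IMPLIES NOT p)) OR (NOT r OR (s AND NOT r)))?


F1 = (((q XOR NOT q) AND q) IMPLIES (r IMPLIES NOT r))
F2 = (((s XOR NOT p) OR (r IMPLIES NOT p)) OR (NOT r OR (s AND NOT r)))
Evaluate both on each of 32 rows (bits = p,q,r,s,t):
  row 0 [00000]: F1=1 F2=1 -> 0
  row 1 [00001]: F1=1 F2=1 -> 0
  row 2 [00010]: F1=1 F2=1 -> 0
  row 3 [00011]: F1=1 F2=1 -> 0
  row 4 [00100]: F1=1 F2=1 -> 0
  row 5 [00101]: F1=1 F2=1 -> 0
  row 6 [00110]: F1=1 F2=1 -> 0
  row 7 [00111]: F1=1 F2=1 -> 0
  row 8 [01000]: F1=1 F2=1 -> 0
  row 9 [01001]: F1=1 F2=1 -> 0
  row 10 [01010]: F1=1 F2=1 -> 0
  row 11 [01011]: F1=1 F2=1 -> 0
  row 12 [01100]: F1=0 F2=1 (differ) -> 1
  row 13 [01101]: F1=0 F2=1 (differ) -> 1
  row 14 [01110]: F1=0 F2=1 (differ) -> 1
  row 15 [01111]: F1=0 F2=1 (differ) -> 1
  row 16 [10000]: F1=1 F2=1 -> 0
  row 17 [10001]: F1=1 F2=1 -> 0
  row 18 [10010]: F1=1 F2=1 -> 0
  row 19 [10011]: F1=1 F2=1 -> 0
  row 20 [10100]: F1=1 F2=0 (differ) -> 1
  row 21 [10101]: F1=1 F2=0 (differ) -> 1
  row 22 [10110]: F1=1 F2=1 -> 0
  row 23 [10111]: F1=1 F2=1 -> 0
  row 24 [11000]: F1=1 F2=1 -> 0
  row 25 [11001]: F1=1 F2=1 -> 0
  row 26 [11010]: F1=1 F2=1 -> 0
  row 27 [11011]: F1=1 F2=1 -> 0
  row 28 [11100]: F1=0 F2=0 -> 0
  row 29 [11101]: F1=0 F2=0 -> 0
  row 30 [11110]: F1=0 F2=1 (differ) -> 1
  row 31 [11111]: F1=0 F2=1 (differ) -> 1
Full result column, 8 rows per line (p,q fixed per line; r,s,t runs 000..111 left to right):
  rows 0-7 [p,q=00]: 00000000  (ones: 0)
  rows 8-15 [p,q=01]: 00001111  (ones: 4)
  rows 16-23 [p,q=10]: 00001100  (ones: 2)
  rows 24-31 [p,q=11]: 00000011  (ones: 2)
Disagreements = 0+4+2+2 = 8

8


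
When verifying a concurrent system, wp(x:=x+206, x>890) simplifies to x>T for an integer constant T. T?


Formula: wp(x:=E, P) = P[E/x] (substitute E for x in postcondition)
Step 1: Postcondition: x>890
Step 2: Substitute x+206 for x: x+206>890
Step 3: Solve for x: x > 890-206 = 684

684


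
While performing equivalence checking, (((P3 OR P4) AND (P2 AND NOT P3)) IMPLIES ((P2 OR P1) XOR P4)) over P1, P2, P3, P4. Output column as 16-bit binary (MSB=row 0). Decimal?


Formula: (((P3 OR P4) AND (P2 AND NOT P3)) IMPLIES ((P2 OR P1) XOR P4)) over P1, P2, P3, P4 (16 rows)
Evaluate each row (bits = P1,P2,P3,P4, MSB first):
  row 0 [0000]: (((0 OR 0) AND (0 AND NOT 0)) IMPLIES ((0 OR 0) XOR 0)) -> 1
  row 1 [0001]: (((0 OR 1) AND (0 AND NOT 0)) IMPLIES ((0 OR 0) XOR 1)) -> 1
  row 2 [0010]: (((1 OR 0) AND (0 AND NOT 1)) IMPLIES ((0 OR 0) XOR 0)) -> 1
  row 3 [0011]: (((1 OR 1) AND (0 AND NOT 1)) IMPLIES ((0 OR 0) XOR 1)) -> 1
  row 4 [0100]: (((0 OR 0) AND (1 AND NOT 0)) IMPLIES ((1 OR 0) XOR 0)) -> 1
  row 5 [0101]: (((0 OR 1) AND (1 AND NOT 0)) IMPLIES ((1 OR 0) XOR 1)) -> 0
  row 6 [0110]: (((1 OR 0) AND (1 AND NOT 1)) IMPLIES ((1 OR 0) XOR 0)) -> 1
  row 7 [0111]: (((1 OR 1) AND (1 AND NOT 1)) IMPLIES ((1 OR 0) XOR 1)) -> 1
  row 8 [1000]: (((0 OR 0) AND (0 AND NOT 0)) IMPLIES ((0 OR 1) XOR 0)) -> 1
  row 9 [1001]: (((0 OR 1) AND (0 AND NOT 0)) IMPLIES ((0 OR 1) XOR 1)) -> 1
  row 10 [1010]: (((1 OR 0) AND (0 AND NOT 1)) IMPLIES ((0 OR 1) XOR 0)) -> 1
  row 11 [1011]: (((1 OR 1) AND (0 AND NOT 1)) IMPLIES ((0 OR 1) XOR 1)) -> 1
  row 12 [1100]: (((0 OR 0) AND (1 AND NOT 0)) IMPLIES ((1 OR 1) XOR 0)) -> 1
  row 13 [1101]: (((0 OR 1) AND (1 AND NOT 0)) IMPLIES ((1 OR 1) XOR 1)) -> 0
  row 14 [1110]: (((1 OR 0) AND (1 AND NOT 1)) IMPLIES ((1 OR 1) XOR 0)) -> 1
  row 15 [1111]: (((1 OR 1) AND (1 AND NOT 1)) IMPLIES ((1 OR 1) XOR 1)) -> 1
Full result column, 4 rows per line (P1,P2 fixed per line; P3,P4 runs 00..11 left to right):
  rows 0-3 [P1,P2=00]: 1111  = hex F
  rows 4-7 [P1,P2=01]: 1011  = hex B
  rows 8-11 [P1,P2=10]: 1111  = hex F
  rows 12-15 [P1,P2=11]: 1011  = hex B
Output column (row 0 .. row 15) = 1111101111111011
Output column grouped in 4s = 1111 1011 1111 1011 = 0xFBFB
Convert to decimal digit by digit (value = value*16 + digit):
  F -> 15
  15*16 + 11 (B) = 251
  251*16 + 15 (F) = 4031
  4031*16 + 11 (B) = 64507
Decimal = 64507

64507


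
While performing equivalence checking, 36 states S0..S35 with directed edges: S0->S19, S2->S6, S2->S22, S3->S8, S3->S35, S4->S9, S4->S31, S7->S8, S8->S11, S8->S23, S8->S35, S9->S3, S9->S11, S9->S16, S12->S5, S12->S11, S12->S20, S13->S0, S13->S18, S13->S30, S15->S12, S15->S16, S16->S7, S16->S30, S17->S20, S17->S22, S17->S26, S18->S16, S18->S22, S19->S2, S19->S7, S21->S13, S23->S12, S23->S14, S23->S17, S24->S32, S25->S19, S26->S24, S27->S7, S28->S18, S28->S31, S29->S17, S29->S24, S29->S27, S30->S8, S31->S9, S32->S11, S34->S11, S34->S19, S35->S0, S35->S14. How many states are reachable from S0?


BFS from S0:
  layer 0: {S0}
  layer 1: {S19}
  layer 2: {S2, S7}
  layer 3: {S6, S8, S22}
  layer 4: {S11, S23, S35}
  layer 5: {S12, S14, S17}
  layer 6: {S5, S20, S26}
  layer 7: {S24}
  layer 8: {S32}
Reachable set: {S0, S2, S5, S6, S7, S8, S11, S12, S14, S17, S19, S20, S22, S23, S24, S26, S32, S35}
Count = 18

18


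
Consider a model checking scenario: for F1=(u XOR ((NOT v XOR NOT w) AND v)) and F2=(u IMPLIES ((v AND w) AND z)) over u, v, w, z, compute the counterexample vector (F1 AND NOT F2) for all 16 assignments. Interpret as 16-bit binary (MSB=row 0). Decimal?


F1 = (u XOR ((NOT v XOR NOT w) AND v))
F2 = (u IMPLIES ((v AND w) AND z))
Counterexample to F1=>F2 is where F1=1 and F2=0.
Evaluate each row (bits = u,v,w,z, MSB first):
  row 0 [0000]: F1=0 F2=1 -> F1&~F2 -> 0
  row 1 [0001]: F1=0 F2=1 -> F1&~F2 -> 0
  row 2 [0010]: F1=0 F2=1 -> F1&~F2 -> 0
  row 3 [0011]: F1=0 F2=1 -> F1&~F2 -> 0
  row 4 [0100]: F1=1 F2=1 -> F1&~F2 -> 0
  row 5 [0101]: F1=1 F2=1 -> F1&~F2 -> 0
  row 6 [0110]: F1=0 F2=1 -> F1&~F2 -> 0
  row 7 [0111]: F1=0 F2=1 -> F1&~F2 -> 0
  row 8 [1000]: F1=1 F2=0 -> F1&~F2 -> 1
  row 9 [1001]: F1=1 F2=0 -> F1&~F2 -> 1
  row 10 [1010]: F1=1 F2=0 -> F1&~F2 -> 1
  row 11 [1011]: F1=1 F2=0 -> F1&~F2 -> 1
  row 12 [1100]: F1=0 F2=0 -> F1&~F2 -> 0
  row 13 [1101]: F1=0 F2=0 -> F1&~F2 -> 0
  row 14 [1110]: F1=1 F2=0 -> F1&~F2 -> 1
  row 15 [1111]: F1=1 F2=1 -> F1&~F2 -> 0
Full result column, 4 rows per line (u,v fixed per line; w,z runs 00..11 left to right):
  rows 0-3 [u,v=00]: 0000  = hex 0
  rows 4-7 [u,v=01]: 0000  = hex 0
  rows 8-11 [u,v=10]: 1111  = hex F
  rows 12-15 [u,v=11]: 0010  = hex 2
Counterexample vector (row 0 .. row 15) = 0000000011110010
Output column grouped in 4s = 0000 0000 1111 0010 = 0x00F2
Convert to decimal digit by digit (value = value*16 + digit):
  0 -> 0
  0*16 + 0 = 0
  0*16 + 15 (F) = 15
  15*16 + 2 = 242
Decimal = 242

242


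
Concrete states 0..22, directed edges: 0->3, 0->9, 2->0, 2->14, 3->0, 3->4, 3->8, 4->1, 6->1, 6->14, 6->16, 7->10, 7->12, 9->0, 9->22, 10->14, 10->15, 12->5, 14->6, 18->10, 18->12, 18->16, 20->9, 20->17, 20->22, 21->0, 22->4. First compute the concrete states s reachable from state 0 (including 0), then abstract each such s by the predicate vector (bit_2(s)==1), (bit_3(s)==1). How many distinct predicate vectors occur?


BFS from 0:
Concrete reachable: {0, 1, 3, 4, 8, 9, 22}
Abstract via predicates (bit_2(s)==1), (bit_3(s)==1):
  (0,0) <- {0, 1, 3}
  (0,1) <- {8, 9}
  (1,0) <- {4, 22}
Distinct abstract states = 3

3


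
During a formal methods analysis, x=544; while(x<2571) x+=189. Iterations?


Step 1: x goes from 544 toward 2571 by 189; the body runs while x<2571, so iterations = ceil((bound-start)/step)
Step 2: Distance=2027
Step 3: ceil(2027/189)=11

11


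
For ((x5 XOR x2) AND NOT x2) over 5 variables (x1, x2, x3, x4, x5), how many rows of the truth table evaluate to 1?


Formula: ((x5 XOR x2) AND NOT x2) over 5 vars (32 rows)
Evaluate each row (x1, x2, x3, x4, x5 as bits, MSB first):
  row 0 [00000]: ((0 XOR 0) AND NOT 0) -> 0
  row 1 [00001]: ((1 XOR 0) AND NOT 0) -> 1
  row 2 [00010]: ((0 XOR 0) AND NOT 0) -> 0
  row 3 [00011]: ((1 XOR 0) AND NOT 0) -> 1
  row 4 [00100]: ((0 XOR 0) AND NOT 0) -> 0
  row 5 [00101]: ((1 XOR 0) AND NOT 0) -> 1
  row 6 [00110]: ((0 XOR 0) AND NOT 0) -> 0
  row 7 [00111]: ((1 XOR 0) AND NOT 0) -> 1
  row 8 [01000]: ((0 XOR 1) AND NOT 1) -> 0
  row 9 [01001]: ((1 XOR 1) AND NOT 1) -> 0
  row 10 [01010]: ((0 XOR 1) AND NOT 1) -> 0
  row 11 [01011]: ((1 XOR 1) AND NOT 1) -> 0
  row 12 [01100]: ((0 XOR 1) AND NOT 1) -> 0
  row 13 [01101]: ((1 XOR 1) AND NOT 1) -> 0
  row 14 [01110]: ((0 XOR 1) AND NOT 1) -> 0
  row 15 [01111]: ((1 XOR 1) AND NOT 1) -> 0
  row 16 [10000]: ((0 XOR 0) AND NOT 0) -> 0
  row 17 [10001]: ((1 XOR 0) AND NOT 0) -> 1
  row 18 [10010]: ((0 XOR 0) AND NOT 0) -> 0
  row 19 [10011]: ((1 XOR 0) AND NOT 0) -> 1
  row 20 [10100]: ((0 XOR 0) AND NOT 0) -> 0
  row 21 [10101]: ((1 XOR 0) AND NOT 0) -> 1
  row 22 [10110]: ((0 XOR 0) AND NOT 0) -> 0
  row 23 [10111]: ((1 XOR 0) AND NOT 0) -> 1
  row 24 [11000]: ((0 XOR 1) AND NOT 1) -> 0
  row 25 [11001]: ((1 XOR 1) AND NOT 1) -> 0
  row 26 [11010]: ((0 XOR 1) AND NOT 1) -> 0
  row 27 [11011]: ((1 XOR 1) AND NOT 1) -> 0
  row 28 [11100]: ((0 XOR 1) AND NOT 1) -> 0
  row 29 [11101]: ((1 XOR 1) AND NOT 1) -> 0
  row 30 [11110]: ((0 XOR 1) AND NOT 1) -> 0
  row 31 [11111]: ((1 XOR 1) AND NOT 1) -> 0
Full result column, 8 rows per line (x1,x2 fixed per line; x3,x4,x5 runs 000..111 left to right):
  rows 0-7 [x1,x2=00]: 01010101  (ones: 4)
  rows 8-15 [x1,x2=01]: 00000000  (ones: 0)
  rows 16-23 [x1,x2=10]: 01010101  (ones: 4)
  rows 24-31 [x1,x2=11]: 00000000  (ones: 0)
Count of 1-rows = 4+0+4+0 = 8

8


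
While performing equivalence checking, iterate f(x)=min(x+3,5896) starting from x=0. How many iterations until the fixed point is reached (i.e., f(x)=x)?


Step 1: x=0, cap=5896, increment=3
Step 2: x grows by 3 each step until capped at 5896; fixed point is x=5896
Step 3: iterations = ceil(5896/3) = 1966

1966


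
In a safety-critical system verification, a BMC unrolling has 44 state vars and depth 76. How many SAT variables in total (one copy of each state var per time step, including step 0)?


BMC unrolls to depth k, creating one copy of each state var for steps 0..k.
Step count = 76 + 1 = 77 (steps 0 through 76)
Vars per step = 44
Total = 44 * 77 = 3388

3388


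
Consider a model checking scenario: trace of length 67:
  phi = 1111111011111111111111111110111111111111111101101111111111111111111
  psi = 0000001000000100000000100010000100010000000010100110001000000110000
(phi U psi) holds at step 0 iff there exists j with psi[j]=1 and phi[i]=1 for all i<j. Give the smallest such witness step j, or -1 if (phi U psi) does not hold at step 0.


(phi U psi) at 0: need smallest j with psi[j]=1 and phi[i]=1 for all i in [0,j).
Scan from step 0:
  step 0: phi=1, psi=0 -> continue
  step 1: phi=1, psi=0 -> continue
  step 2: phi=1, psi=0 -> continue
  step 3: phi=1, psi=0 -> continue
  step 6: psi=1 and phi held for [0,6) -> witness found
Witness step = 6

6


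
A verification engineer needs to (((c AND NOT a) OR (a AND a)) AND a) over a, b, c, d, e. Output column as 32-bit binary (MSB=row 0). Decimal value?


Formula: (((c AND NOT a) OR (a AND a)) AND a) over a, b, c, d, e (32 rows)
Evaluate each row (bits = a,b,c,d,e, MSB first):
  row 0 [00000]: (((0 AND NOT 0) OR (0 AND 0)) AND 0) -> 0
  row 1 [00001]: (((0 AND NOT 0) OR (0 AND 0)) AND 0) -> 0
  row 2 [00010]: (((0 AND NOT 0) OR (0 AND 0)) AND 0) -> 0
  row 3 [00011]: (((0 AND NOT 0) OR (0 AND 0)) AND 0) -> 0
  row 4 [00100]: (((1 AND NOT 0) OR (0 AND 0)) AND 0) -> 0
  row 5 [00101]: (((1 AND NOT 0) OR (0 AND 0)) AND 0) -> 0
  row 6 [00110]: (((1 AND NOT 0) OR (0 AND 0)) AND 0) -> 0
  row 7 [00111]: (((1 AND NOT 0) OR (0 AND 0)) AND 0) -> 0
  row 8 [01000]: (((0 AND NOT 0) OR (0 AND 0)) AND 0) -> 0
  row 9 [01001]: (((0 AND NOT 0) OR (0 AND 0)) AND 0) -> 0
  row 10 [01010]: (((0 AND NOT 0) OR (0 AND 0)) AND 0) -> 0
  row 11 [01011]: (((0 AND NOT 0) OR (0 AND 0)) AND 0) -> 0
  row 12 [01100]: (((1 AND NOT 0) OR (0 AND 0)) AND 0) -> 0
  row 13 [01101]: (((1 AND NOT 0) OR (0 AND 0)) AND 0) -> 0
  row 14 [01110]: (((1 AND NOT 0) OR (0 AND 0)) AND 0) -> 0
  row 15 [01111]: (((1 AND NOT 0) OR (0 AND 0)) AND 0) -> 0
  row 16 [10000]: (((0 AND NOT 1) OR (1 AND 1)) AND 1) -> 1
  row 17 [10001]: (((0 AND NOT 1) OR (1 AND 1)) AND 1) -> 1
  row 18 [10010]: (((0 AND NOT 1) OR (1 AND 1)) AND 1) -> 1
  row 19 [10011]: (((0 AND NOT 1) OR (1 AND 1)) AND 1) -> 1
  row 20 [10100]: (((1 AND NOT 1) OR (1 AND 1)) AND 1) -> 1
  row 21 [10101]: (((1 AND NOT 1) OR (1 AND 1)) AND 1) -> 1
  row 22 [10110]: (((1 AND NOT 1) OR (1 AND 1)) AND 1) -> 1
  row 23 [10111]: (((1 AND NOT 1) OR (1 AND 1)) AND 1) -> 1
  row 24 [11000]: (((0 AND NOT 1) OR (1 AND 1)) AND 1) -> 1
  row 25 [11001]: (((0 AND NOT 1) OR (1 AND 1)) AND 1) -> 1
  row 26 [11010]: (((0 AND NOT 1) OR (1 AND 1)) AND 1) -> 1
  row 27 [11011]: (((0 AND NOT 1) OR (1 AND 1)) AND 1) -> 1
  row 28 [11100]: (((1 AND NOT 1) OR (1 AND 1)) AND 1) -> 1
  row 29 [11101]: (((1 AND NOT 1) OR (1 AND 1)) AND 1) -> 1
  row 30 [11110]: (((1 AND NOT 1) OR (1 AND 1)) AND 1) -> 1
  row 31 [11111]: (((1 AND NOT 1) OR (1 AND 1)) AND 1) -> 1
Full result column, 4 rows per line (a,b,c fixed per line; d,e runs 00..11 left to right):
  rows 0-3 [a,b,c=000]: 0000  = hex 0
  rows 4-7 [a,b,c=001]: 0000  = hex 0
  rows 8-11 [a,b,c=010]: 0000  = hex 0
  rows 12-15 [a,b,c=011]: 0000  = hex 0
  rows 16-19 [a,b,c=100]: 1111  = hex F
  rows 20-23 [a,b,c=101]: 1111  = hex F
  rows 24-27 [a,b,c=110]: 1111  = hex F
  rows 28-31 [a,b,c=111]: 1111  = hex F
Output column (row 0 .. row 31) = 00000000000000001111111111111111
Output column grouped in 4s = 0000 0000 0000 0000 1111 1111 1111 1111 = 0x0000FFFF
Convert to decimal digit by digit (value = value*16 + digit):
  0 -> 0
  0*16 + 0 = 0
  0*16 + 0 = 0
  0*16 + 0 = 0
  0*16 + 15 (F) = 15
  15*16 + 15 (F) = 255
  255*16 + 15 (F) = 4095
  4095*16 + 15 (F) = 65535
Decimal = 65535

65535


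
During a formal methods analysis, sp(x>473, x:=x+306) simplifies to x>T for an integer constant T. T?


Formula: sp(P, x:=E) = exists old_x. (x = E[old_x/x]) AND P[old_x/x] (old_x is the value of x before the assignment; eliminate old_x by solving x = E[old_x/x] for old_x)
Step 1: Precondition P: x>473, i.e. old_x > 473
Step 2: Assignment gives x = old_x + 306, so old_x = x - 306
Step 3: Substitute into P: x - 306 > 473
Step 4: Simplify: x > 473+306 = 779

779


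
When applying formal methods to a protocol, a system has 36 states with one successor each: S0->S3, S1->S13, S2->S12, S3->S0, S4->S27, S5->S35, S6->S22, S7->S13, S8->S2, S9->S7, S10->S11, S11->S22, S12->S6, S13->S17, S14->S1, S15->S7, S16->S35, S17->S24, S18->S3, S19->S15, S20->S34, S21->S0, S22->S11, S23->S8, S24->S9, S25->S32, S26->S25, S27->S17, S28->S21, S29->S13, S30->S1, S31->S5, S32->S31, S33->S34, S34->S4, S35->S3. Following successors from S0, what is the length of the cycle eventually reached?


Trace from S0 until a state repeats:
  S0 -> S3 -> S0
S0 first seen at step 0, revisited at step 2.
Cycle length = 2 - 0 = 2

2


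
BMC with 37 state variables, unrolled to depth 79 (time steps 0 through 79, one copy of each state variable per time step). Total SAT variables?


BMC unrolls to depth k, creating one copy of each state var for steps 0..k.
Step count = 79 + 1 = 80 (steps 0 through 79)
Vars per step = 37
Total = 37 * 80 = 2960

2960


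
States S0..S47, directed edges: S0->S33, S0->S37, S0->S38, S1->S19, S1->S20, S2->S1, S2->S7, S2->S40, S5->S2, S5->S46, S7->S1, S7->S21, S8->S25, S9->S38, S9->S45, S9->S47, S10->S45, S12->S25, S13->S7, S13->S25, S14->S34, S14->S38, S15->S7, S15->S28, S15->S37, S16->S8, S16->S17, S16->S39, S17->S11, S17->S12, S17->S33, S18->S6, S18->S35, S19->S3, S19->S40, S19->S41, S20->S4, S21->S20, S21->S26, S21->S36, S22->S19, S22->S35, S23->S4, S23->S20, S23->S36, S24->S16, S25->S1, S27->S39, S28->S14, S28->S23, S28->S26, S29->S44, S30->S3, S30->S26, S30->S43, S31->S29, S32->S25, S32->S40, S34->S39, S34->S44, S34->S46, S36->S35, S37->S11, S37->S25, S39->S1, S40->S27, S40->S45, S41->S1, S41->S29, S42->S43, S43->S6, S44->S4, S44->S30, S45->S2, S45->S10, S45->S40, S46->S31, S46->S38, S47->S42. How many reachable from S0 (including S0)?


BFS from S0:
  layer 0: {S0}
  layer 1: {S33, S37, S38}
  layer 2: {S11, S25}
  layer 3: {S1}
  layer 4: {S19, S20}
  layer 5: {S3, S4, S40, S41}
  layer 6: {S27, S29, S45}
  layer 7: {S2, S10, S39, S44}
  layer 8: {S7, S30}
  layer 9: {S21, S26, S43}
  layer 10: {S6, S36}
  layer 11: {S35}
Reachable set: {S0, S1, S2, S3, S4, S6, S7, S10, S11, S19, S20, S21, S25, S26, S27, S29, S30, S33, S35, S36, S37, S38, S39, S40, S41, S43, S44, S45}
Count = 28

28


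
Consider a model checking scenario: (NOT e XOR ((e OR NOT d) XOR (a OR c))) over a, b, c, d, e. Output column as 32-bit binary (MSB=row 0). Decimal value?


Formula: (NOT e XOR ((e OR NOT d) XOR (a OR c))) over a, b, c, d, e (32 rows)
Evaluate each row (bits = a,b,c,d,e, MSB first):
  row 0 [00000]: (NOT 0 XOR ((0 OR NOT 0) XOR (0 OR 0))) -> 0
  row 1 [00001]: (NOT 1 XOR ((1 OR NOT 0) XOR (0 OR 0))) -> 1
  row 2 [00010]: (NOT 0 XOR ((0 OR NOT 1) XOR (0 OR 0))) -> 1
  row 3 [00011]: (NOT 1 XOR ((1 OR NOT 1) XOR (0 OR 0))) -> 1
  row 4 [00100]: (NOT 0 XOR ((0 OR NOT 0) XOR (0 OR 1))) -> 1
  row 5 [00101]: (NOT 1 XOR ((1 OR NOT 0) XOR (0 OR 1))) -> 0
  row 6 [00110]: (NOT 0 XOR ((0 OR NOT 1) XOR (0 OR 1))) -> 0
  row 7 [00111]: (NOT 1 XOR ((1 OR NOT 1) XOR (0 OR 1))) -> 0
  row 8 [01000]: (NOT 0 XOR ((0 OR NOT 0) XOR (0 OR 0))) -> 0
  row 9 [01001]: (NOT 1 XOR ((1 OR NOT 0) XOR (0 OR 0))) -> 1
  row 10 [01010]: (NOT 0 XOR ((0 OR NOT 1) XOR (0 OR 0))) -> 1
  row 11 [01011]: (NOT 1 XOR ((1 OR NOT 1) XOR (0 OR 0))) -> 1
  row 12 [01100]: (NOT 0 XOR ((0 OR NOT 0) XOR (0 OR 1))) -> 1
  row 13 [01101]: (NOT 1 XOR ((1 OR NOT 0) XOR (0 OR 1))) -> 0
  row 14 [01110]: (NOT 0 XOR ((0 OR NOT 1) XOR (0 OR 1))) -> 0
  row 15 [01111]: (NOT 1 XOR ((1 OR NOT 1) XOR (0 OR 1))) -> 0
  row 16 [10000]: (NOT 0 XOR ((0 OR NOT 0) XOR (1 OR 0))) -> 1
  row 17 [10001]: (NOT 1 XOR ((1 OR NOT 0) XOR (1 OR 0))) -> 0
  row 18 [10010]: (NOT 0 XOR ((0 OR NOT 1) XOR (1 OR 0))) -> 0
  row 19 [10011]: (NOT 1 XOR ((1 OR NOT 1) XOR (1 OR 0))) -> 0
  row 20 [10100]: (NOT 0 XOR ((0 OR NOT 0) XOR (1 OR 1))) -> 1
  row 21 [10101]: (NOT 1 XOR ((1 OR NOT 0) XOR (1 OR 1))) -> 0
  row 22 [10110]: (NOT 0 XOR ((0 OR NOT 1) XOR (1 OR 1))) -> 0
  row 23 [10111]: (NOT 1 XOR ((1 OR NOT 1) XOR (1 OR 1))) -> 0
  row 24 [11000]: (NOT 0 XOR ((0 OR NOT 0) XOR (1 OR 0))) -> 1
  row 25 [11001]: (NOT 1 XOR ((1 OR NOT 0) XOR (1 OR 0))) -> 0
  row 26 [11010]: (NOT 0 XOR ((0 OR NOT 1) XOR (1 OR 0))) -> 0
  row 27 [11011]: (NOT 1 XOR ((1 OR NOT 1) XOR (1 OR 0))) -> 0
  row 28 [11100]: (NOT 0 XOR ((0 OR NOT 0) XOR (1 OR 1))) -> 1
  row 29 [11101]: (NOT 1 XOR ((1 OR NOT 0) XOR (1 OR 1))) -> 0
  row 30 [11110]: (NOT 0 XOR ((0 OR NOT 1) XOR (1 OR 1))) -> 0
  row 31 [11111]: (NOT 1 XOR ((1 OR NOT 1) XOR (1 OR 1))) -> 0
Full result column, 4 rows per line (a,b,c fixed per line; d,e runs 00..11 left to right):
  rows 0-3 [a,b,c=000]: 0111  = hex 7
  rows 4-7 [a,b,c=001]: 1000  = hex 8
  rows 8-11 [a,b,c=010]: 0111  = hex 7
  rows 12-15 [a,b,c=011]: 1000  = hex 8
  rows 16-19 [a,b,c=100]: 1000  = hex 8
  rows 20-23 [a,b,c=101]: 1000  = hex 8
  rows 24-27 [a,b,c=110]: 1000  = hex 8
  rows 28-31 [a,b,c=111]: 1000  = hex 8
Output column (row 0 .. row 31) = 01111000011110001000100010001000
Output column grouped in 4s = 0111 1000 0111 1000 1000 1000 1000 1000 = 0x78788888
Convert to decimal digit by digit (value = value*16 + digit):
  7 -> 7
  7*16 + 8 = 120
  120*16 + 7 = 1927
  1927*16 + 8 = 30840
  30840*16 + 8 = 493448
  493448*16 + 8 = 7895176
  7895176*16 + 8 = 126322824
  126322824*16 + 8 = 2021165192
Decimal = 2021165192

2021165192


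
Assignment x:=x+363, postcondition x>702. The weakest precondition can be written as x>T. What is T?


Formula: wp(x:=E, P) = P[E/x] (substitute E for x in postcondition)
Step 1: Postcondition: x>702
Step 2: Substitute x+363 for x: x+363>702
Step 3: Solve for x: x > 702-363 = 339

339


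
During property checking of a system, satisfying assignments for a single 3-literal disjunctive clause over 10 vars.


Step 1: Total=2^10=1024
Step 2: Unsat when all 3 false: 2^7=128
Step 3: Sat=1024-128=896

896


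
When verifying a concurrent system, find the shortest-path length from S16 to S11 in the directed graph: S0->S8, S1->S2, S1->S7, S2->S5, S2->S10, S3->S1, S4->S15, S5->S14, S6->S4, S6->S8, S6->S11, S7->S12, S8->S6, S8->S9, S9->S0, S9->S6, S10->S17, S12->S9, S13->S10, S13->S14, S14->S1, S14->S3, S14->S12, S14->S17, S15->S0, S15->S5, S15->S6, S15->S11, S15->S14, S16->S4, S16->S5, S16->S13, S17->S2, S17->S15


BFS layer-by-layer from S16:
  dist 0: {S16}
  dist 1: {S4, S5, S13}
  dist 2: {S10, S14, S15}
  dist 3: {S0, S1, S3, S6, S11, S12, S17}
  -> S11 reached at distance 3
Shortest path length = 3

3


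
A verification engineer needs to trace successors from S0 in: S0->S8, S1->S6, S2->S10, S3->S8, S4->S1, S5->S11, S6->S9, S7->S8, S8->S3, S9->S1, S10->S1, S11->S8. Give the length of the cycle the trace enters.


Trace from S0 until a state repeats:
  S0 -> S8 -> S3 -> S8
S8 first seen at step 1, revisited at step 3.
Cycle length = 3 - 1 = 2

2


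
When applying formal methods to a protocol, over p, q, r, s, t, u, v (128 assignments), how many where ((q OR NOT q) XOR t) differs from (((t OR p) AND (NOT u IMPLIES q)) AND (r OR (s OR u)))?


F1 = ((q OR NOT q) XOR t)
F2 = (((t OR p) AND (NOT u IMPLIES q)) AND (r OR (s OR u)))
Evaluate both on each of 128 rows (bits = p,q,r,s,t,u,v):
  row 0 [0000000]: F1=1 F2=0 (differ) -> 1
  row 1 [0000001]: F1=1 F2=0 (differ) -> 1
  row 2 [0000010]: F1=1 F2=0 (differ) -> 1
  row 3 [0000011]: F1=1 F2=0 (differ) -> 1
  row 4 [0000100]: F1=0 F2=0 -> 0
  (every remaining row is evaluated the same way; all 128 results are listed next)
Full result column, 8 rows per line (p,q,r,s fixed per line; t,u,v runs 000..111 left to right):
  rows 0-7 [p,q,r,s=0000]: 11110011  (ones: 6)
  rows 8-15 [p,q,r,s=0001]: 11110011  (ones: 6)
  rows 16-23 [p,q,r,s=0010]: 11110011  (ones: 6)
  rows 24-31 [p,q,r,s=0011]: 11110011  (ones: 6)
  rows 32-39 [p,q,r,s=0100]: 11110011  (ones: 6)
  rows 40-47 [p,q,r,s=0101]: 11111111  (ones: 8)
  rows 48-55 [p,q,r,s=0110]: 11111111  (ones: 8)
  rows 56-63 [p,q,r,s=0111]: 11111111  (ones: 8)
  rows 64-71 [p,q,r,s=1000]: 11000011  (ones: 4)
  rows 72-79 [p,q,r,s=1001]: 11000011  (ones: 4)
  rows 80-87 [p,q,r,s=1010]: 11000011  (ones: 4)
  rows 88-95 [p,q,r,s=1011]: 11000011  (ones: 4)
  rows 96-103 [p,q,r,s=1100]: 11000011  (ones: 4)
  rows 104-111 [p,q,r,s=1101]: 00001111  (ones: 4)
  rows 112-119 [p,q,r,s=1110]: 00001111  (ones: 4)
  rows 120-127 [p,q,r,s=1111]: 00001111  (ones: 4)
Disagreements = 6+6+6+6+6+8+8+8+4+4+4+4+4+4+4+4 = 86

86


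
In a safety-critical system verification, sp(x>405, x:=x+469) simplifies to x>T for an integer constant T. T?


Formula: sp(P, x:=E) = exists old_x. (x = E[old_x/x]) AND P[old_x/x] (old_x is the value of x before the assignment; eliminate old_x by solving x = E[old_x/x] for old_x)
Step 1: Precondition P: x>405, i.e. old_x > 405
Step 2: Assignment gives x = old_x + 469, so old_x = x - 469
Step 3: Substitute into P: x - 469 > 405
Step 4: Simplify: x > 405+469 = 874

874


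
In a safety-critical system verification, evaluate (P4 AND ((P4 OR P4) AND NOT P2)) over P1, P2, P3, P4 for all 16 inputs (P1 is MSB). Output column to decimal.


Formula: (P4 AND ((P4 OR P4) AND NOT P2)) over P1, P2, P3, P4 (16 rows)
Evaluate each row (bits = P1,P2,P3,P4, MSB first):
  row 0 [0000]: (0 AND ((0 OR 0) AND NOT 0)) -> 0
  row 1 [0001]: (1 AND ((1 OR 1) AND NOT 0)) -> 1
  row 2 [0010]: (0 AND ((0 OR 0) AND NOT 0)) -> 0
  row 3 [0011]: (1 AND ((1 OR 1) AND NOT 0)) -> 1
  row 4 [0100]: (0 AND ((0 OR 0) AND NOT 1)) -> 0
  row 5 [0101]: (1 AND ((1 OR 1) AND NOT 1)) -> 0
  row 6 [0110]: (0 AND ((0 OR 0) AND NOT 1)) -> 0
  row 7 [0111]: (1 AND ((1 OR 1) AND NOT 1)) -> 0
  row 8 [1000]: (0 AND ((0 OR 0) AND NOT 0)) -> 0
  row 9 [1001]: (1 AND ((1 OR 1) AND NOT 0)) -> 1
  row 10 [1010]: (0 AND ((0 OR 0) AND NOT 0)) -> 0
  row 11 [1011]: (1 AND ((1 OR 1) AND NOT 0)) -> 1
  row 12 [1100]: (0 AND ((0 OR 0) AND NOT 1)) -> 0
  row 13 [1101]: (1 AND ((1 OR 1) AND NOT 1)) -> 0
  row 14 [1110]: (0 AND ((0 OR 0) AND NOT 1)) -> 0
  row 15 [1111]: (1 AND ((1 OR 1) AND NOT 1)) -> 0
Full result column, 4 rows per line (P1,P2 fixed per line; P3,P4 runs 00..11 left to right):
  rows 0-3 [P1,P2=00]: 0101  = hex 5
  rows 4-7 [P1,P2=01]: 0000  = hex 0
  rows 8-11 [P1,P2=10]: 0101  = hex 5
  rows 12-15 [P1,P2=11]: 0000  = hex 0
Output column (row 0 .. row 15) = 0101000001010000
Output column grouped in 4s = 0101 0000 0101 0000 = 0x5050
Convert to decimal digit by digit (value = value*16 + digit):
  5 -> 5
  5*16 + 0 = 80
  80*16 + 5 = 1285
  1285*16 + 0 = 20560
Decimal = 20560

20560
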